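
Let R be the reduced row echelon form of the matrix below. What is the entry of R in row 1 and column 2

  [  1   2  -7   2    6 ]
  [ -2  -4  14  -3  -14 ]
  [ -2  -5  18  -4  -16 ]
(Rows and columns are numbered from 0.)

ρ2 := ρ2 + 2·ρ1
  [  1   2  -7   2    6 ]
  [  0   0   0   1   -2 ]
  [ -2  -5  18  -4  -16 ]
ρ3 := ρ3 + 2·ρ1
  [ 1   2  -7  2   6 ]
  [ 0   0   0  1  -2 ]
  [ 0  -1   4  0  -4 ]
ρ2 ↔ ρ3
  [ 1   2  -7  2   6 ]
  [ 0  -1   4  0  -4 ]
  [ 0   0   0  1  -2 ]
ρ2 := -1·ρ2
  [ 1  2  -7  2   6 ]
  [ 0  1  -4  0   4 ]
  [ 0  0   0  1  -2 ]
ρ1 := ρ1 − 2·ρ3
  [ 1  2  -7  0  10 ]
  [ 0  1  -4  0   4 ]
  [ 0  0   0  1  -2 ]
ρ1 := ρ1 − 2·ρ2
  [ 1  0   1  0   2 ]
  [ 0  1  -4  0   4 ]
  [ 0  0   0  1  -2 ]

-4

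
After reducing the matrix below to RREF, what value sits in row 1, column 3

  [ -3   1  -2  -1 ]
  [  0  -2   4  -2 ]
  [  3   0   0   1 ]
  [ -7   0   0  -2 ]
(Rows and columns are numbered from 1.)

Multiply ρ1 by -1/3.
Subtract 3 times ρ1 from ρ3.
Add 7 times ρ1 to ρ4.
Multiply ρ2 by -1/2.
Subtract ρ2 from ρ3.
Add 7/3 times ρ2 to ρ4.
Multiply ρ3 by -1.
Subtract 8/3 times ρ3 from ρ4.
Subtract ρ3 from ρ2.
Subtract 1/3 times ρ3 from ρ1.
Add 1/3 times ρ2 to ρ1.

0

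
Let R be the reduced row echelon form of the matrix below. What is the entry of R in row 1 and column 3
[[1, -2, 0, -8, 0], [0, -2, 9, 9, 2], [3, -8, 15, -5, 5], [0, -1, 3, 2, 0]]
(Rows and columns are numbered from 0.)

3

Subtract 3 times r1 from r3.
  [ 1  -2   0  -8  0 ]
  [ 0  -2   9   9  2 ]
  [ 0  -2  15  19  5 ]
  [ 0  -1   3   2  0 ]
Multiply r2 by -1/2.
  [ 1  -2     0    -8   0 ]
  [ 0   1  -9/2  -9/2  -1 ]
  [ 0  -2    15    19   5 ]
  [ 0  -1     3     2   0 ]
Add 2 times r2 to r3.
  [ 1  -2     0    -8   0 ]
  [ 0   1  -9/2  -9/2  -1 ]
  [ 0   0     6    10   3 ]
  [ 0  -1     3     2   0 ]
Add r2 to r4.
  [ 1  -2     0    -8   0 ]
  [ 0   1  -9/2  -9/2  -1 ]
  [ 0   0     6    10   3 ]
  [ 0   0  -3/2  -5/2  -1 ]
Multiply r3 by 1/6.
  [ 1  -2     0    -8    0 ]
  [ 0   1  -9/2  -9/2   -1 ]
  [ 0   0     1   5/3  1/2 ]
  [ 0   0  -3/2  -5/2   -1 ]
Add 3/2 times r3 to r4.
  [ 1  -2     0    -8     0 ]
  [ 0   1  -9/2  -9/2    -1 ]
  [ 0   0     1   5/3   1/2 ]
  [ 0   0     0     0  -1/4 ]
Multiply r4 by -4.
  [ 1  -2     0    -8    0 ]
  [ 0   1  -9/2  -9/2   -1 ]
  [ 0   0     1   5/3  1/2 ]
  [ 0   0     0     0    1 ]
Subtract 1/2 times r4 from r3.
  [ 1  -2     0    -8   0 ]
  [ 0   1  -9/2  -9/2  -1 ]
  [ 0   0     1   5/3   0 ]
  [ 0   0     0     0   1 ]
Add r4 to r2.
  [ 1  -2     0    -8  0 ]
  [ 0   1  -9/2  -9/2  0 ]
  [ 0   0     1   5/3  0 ]
  [ 0   0     0     0  1 ]
Add 9/2 times r3 to r2.
  [ 1  -2  0   -8  0 ]
  [ 0   1  0    3  0 ]
  [ 0   0  1  5/3  0 ]
  [ 0   0  0    0  1 ]
Add 2 times r2 to r1.
  [ 1  0  0   -2  0 ]
  [ 0  1  0    3  0 ]
  [ 0  0  1  5/3  0 ]
  [ 0  0  0    0  1 ]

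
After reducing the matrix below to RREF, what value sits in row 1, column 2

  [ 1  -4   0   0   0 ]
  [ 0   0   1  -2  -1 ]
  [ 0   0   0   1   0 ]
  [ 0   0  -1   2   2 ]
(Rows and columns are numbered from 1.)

-4

Add R2 to R4.
  [ 1  -4  0   0   0 ]
  [ 0   0  1  -2  -1 ]
  [ 0   0  0   1   0 ]
  [ 0   0  0   0   1 ]
Add R4 to R2.
  [ 1  -4  0   0  0 ]
  [ 0   0  1  -2  0 ]
  [ 0   0  0   1  0 ]
  [ 0   0  0   0  1 ]
Add 2 times R3 to R2.
  [ 1  -4  0  0  0 ]
  [ 0   0  1  0  0 ]
  [ 0   0  0  1  0 ]
  [ 0   0  0  0  1 ]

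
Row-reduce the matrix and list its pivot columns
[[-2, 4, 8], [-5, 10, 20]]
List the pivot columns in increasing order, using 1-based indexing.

1

R1 → -1/2·R1
  [  1  -2  -4 ]
  [ -5  10  20 ]
R2 → R2 + 5·R1
  [ 1  -2  -4 ]
  [ 0   0   0 ]
Pivot columns are the columns containing a leading 1.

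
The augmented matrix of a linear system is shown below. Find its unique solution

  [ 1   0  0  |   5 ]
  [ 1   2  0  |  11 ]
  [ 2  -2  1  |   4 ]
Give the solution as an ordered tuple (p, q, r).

(5, 3, 0)

Subtract ρ1 from ρ2.
  [ 1   0  0  |  5 ]
  [ 0   2  0  |  6 ]
  [ 2  -2  1  |  4 ]
Subtract 2 times ρ1 from ρ3.
  [ 1   0  0  |   5 ]
  [ 0   2  0  |   6 ]
  [ 0  -2  1  |  -6 ]
Multiply ρ2 by 1/2.
  [ 1   0  0  |   5 ]
  [ 0   1  0  |   3 ]
  [ 0  -2  1  |  -6 ]
Add 2 times ρ2 to ρ3.
  [ 1  0  0  |  5 ]
  [ 0  1  0  |  3 ]
  [ 0  0  1  |  0 ]
Reading off the last column: p = 5, q = 3, r = 0.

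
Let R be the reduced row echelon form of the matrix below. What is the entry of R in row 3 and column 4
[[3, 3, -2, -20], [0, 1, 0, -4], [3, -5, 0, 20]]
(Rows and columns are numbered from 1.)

R1 := 1/3·R1
  [ 1   1  -2/3  -20/3 ]
  [ 0   1     0     -4 ]
  [ 3  -5     0     20 ]
R3 := R3 − 3·R1
  [ 1   1  -2/3  -20/3 ]
  [ 0   1     0     -4 ]
  [ 0  -8     2     40 ]
R3 := R3 + 8·R2
  [ 1  1  -2/3  -20/3 ]
  [ 0  1     0     -4 ]
  [ 0  0     2      8 ]
R3 := 1/2·R3
  [ 1  1  -2/3  -20/3 ]
  [ 0  1     0     -4 ]
  [ 0  0     1      4 ]
R1 := R1 + 2/3·R3
  [ 1  1  0  -4 ]
  [ 0  1  0  -4 ]
  [ 0  0  1   4 ]
R1 := R1 − R2
  [ 1  0  0   0 ]
  [ 0  1  0  -4 ]
  [ 0  0  1   4 ]

4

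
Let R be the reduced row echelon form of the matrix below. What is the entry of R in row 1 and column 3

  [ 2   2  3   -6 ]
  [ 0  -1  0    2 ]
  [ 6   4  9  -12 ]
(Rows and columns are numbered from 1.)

r1 ← 1/2·r1
r3 ← r3 − 6·r1
r2 ← -1·r2
r3 ← r3 + 2·r2
r3 ← 1/2·r3
r2 ← r2 + 2·r3
r1 ← r1 + 3·r3
r1 ← r1 − r2

3/2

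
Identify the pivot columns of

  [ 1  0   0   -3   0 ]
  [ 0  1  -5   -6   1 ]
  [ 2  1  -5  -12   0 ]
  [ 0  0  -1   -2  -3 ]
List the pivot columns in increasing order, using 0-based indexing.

0, 1, 2, 4

r3 := r3 − 2·r1
  [ 1  0   0  -3   0 ]
  [ 0  1  -5  -6   1 ]
  [ 0  1  -5  -6   0 ]
  [ 0  0  -1  -2  -3 ]
r3 := r3 − r2
  [ 1  0   0  -3   0 ]
  [ 0  1  -5  -6   1 ]
  [ 0  0   0   0  -1 ]
  [ 0  0  -1  -2  -3 ]
r3 <=> r4
  [ 1  0   0  -3   0 ]
  [ 0  1  -5  -6   1 ]
  [ 0  0  -1  -2  -3 ]
  [ 0  0   0   0  -1 ]
r3 := -1·r3
  [ 1  0   0  -3   0 ]
  [ 0  1  -5  -6   1 ]
  [ 0  0   1   2   3 ]
  [ 0  0   0   0  -1 ]
r4 := -1·r4
  [ 1  0   0  -3  0 ]
  [ 0  1  -5  -6  1 ]
  [ 0  0   1   2  3 ]
  [ 0  0   0   0  1 ]
r3 := r3 − 3·r4
  [ 1  0   0  -3  0 ]
  [ 0  1  -5  -6  1 ]
  [ 0  0   1   2  0 ]
  [ 0  0   0   0  1 ]
r2 := r2 − r4
  [ 1  0   0  -3  0 ]
  [ 0  1  -5  -6  0 ]
  [ 0  0   1   2  0 ]
  [ 0  0   0   0  1 ]
r2 := r2 + 5·r3
  [ 1  0  0  -3  0 ]
  [ 0  1  0   4  0 ]
  [ 0  0  1   2  0 ]
  [ 0  0  0   0  1 ]
Pivot columns are the columns containing a leading 1.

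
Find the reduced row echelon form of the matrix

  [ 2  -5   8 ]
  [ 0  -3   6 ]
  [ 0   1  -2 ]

R1 -> 1/2·R1
R2 -> -1/3·R2
R3 -> R3 − R2
R1 -> R1 + 5/2·R2

[[1, 0, -1], [0, 1, -2], [0, 0, 0]]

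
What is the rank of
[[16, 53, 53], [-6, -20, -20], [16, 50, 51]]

R1 → 1/16·R1
  [  1  53/16  53/16 ]
  [ -6    -20    -20 ]
  [ 16     50     51 ]
R2 → R2 + 6·R1
  [  1  53/16  53/16 ]
  [  0   -1/8   -1/8 ]
  [ 16     50     51 ]
R3 → R3 − 16·R1
  [ 1  53/16  53/16 ]
  [ 0   -1/8   -1/8 ]
  [ 0     -3     -2 ]
R2 → -8·R2
  [ 1  53/16  53/16 ]
  [ 0      1      1 ]
  [ 0     -3     -2 ]
R3 → R3 + 3·R2
  [ 1  53/16  53/16 ]
  [ 0      1      1 ]
  [ 0      0      1 ]
R2 → R2 − R3
  [ 1  53/16  53/16 ]
  [ 0      1      0 ]
  [ 0      0      1 ]
R1 → R1 − 53/16·R3
  [ 1  53/16  0 ]
  [ 0      1  0 ]
  [ 0      0  1 ]
R1 → R1 − 53/16·R2
  [ 1  0  0 ]
  [ 0  1  0 ]
  [ 0  0  1 ]
The reduced form has 3 nonzero rows.

rank = 3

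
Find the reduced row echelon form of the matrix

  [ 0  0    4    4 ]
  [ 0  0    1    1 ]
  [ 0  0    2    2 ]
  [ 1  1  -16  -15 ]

[[1, 1, 0, 1], [0, 0, 1, 1], [0, 0, 0, 0], [0, 0, 0, 0]]

R1 <=> R4
R3 → R3 − 2·R2
R4 → R4 − 4·R2
R1 → R1 + 16·R2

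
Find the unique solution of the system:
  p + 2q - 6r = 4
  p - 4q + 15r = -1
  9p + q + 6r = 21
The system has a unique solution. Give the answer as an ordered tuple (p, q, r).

(4, -5, -5/3)

Form the augmented matrix and row-reduce:
  [ 1   2  -6  |   4 ]
  [ 1  -4  15  |  -1 ]
  [ 9   1   6  |  21 ]
r2 → r2 − r1
  [ 1   2  -6  |   4 ]
  [ 0  -6  21  |  -5 ]
  [ 9   1   6  |  21 ]
r3 → r3 − 9·r1
  [ 1    2  -6  |    4 ]
  [ 0   -6  21  |   -5 ]
  [ 0  -17  60  |  -15 ]
r2 → -1/6·r2
  [ 1    2    -6  |    4 ]
  [ 0    1  -7/2  |  5/6 ]
  [ 0  -17    60  |  -15 ]
r3 → r3 + 17·r2
  [ 1  2    -6  |     4 ]
  [ 0  1  -7/2  |   5/6 ]
  [ 0  0   1/2  |  -5/6 ]
r3 → 2·r3
  [ 1  2    -6  |     4 ]
  [ 0  1  -7/2  |   5/6 ]
  [ 0  0     1  |  -5/3 ]
r2 → r2 + 7/2·r3
  [ 1  2  -6  |     4 ]
  [ 0  1   0  |    -5 ]
  [ 0  0   1  |  -5/3 ]
r1 → r1 + 6·r3
  [ 1  2  0  |    -6 ]
  [ 0  1  0  |    -5 ]
  [ 0  0  1  |  -5/3 ]
r1 → r1 − 2·r2
  [ 1  0  0  |     4 ]
  [ 0  1  0  |    -5 ]
  [ 0  0  1  |  -5/3 ]
Reading off the last column: p = 4, q = -5, r = -5/3.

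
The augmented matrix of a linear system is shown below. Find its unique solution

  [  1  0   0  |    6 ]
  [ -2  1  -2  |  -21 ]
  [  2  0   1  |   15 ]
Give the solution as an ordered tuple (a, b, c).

Add 2 times R1 to R2.
  [ 1  0   0  |   6 ]
  [ 0  1  -2  |  -9 ]
  [ 2  0   1  |  15 ]
Subtract 2 times R1 from R3.
  [ 1  0   0  |   6 ]
  [ 0  1  -2  |  -9 ]
  [ 0  0   1  |   3 ]
Add 2 times R3 to R2.
  [ 1  0  0  |   6 ]
  [ 0  1  0  |  -3 ]
  [ 0  0  1  |   3 ]
Reading off the last column: a = 6, b = -3, c = 3.

(6, -3, 3)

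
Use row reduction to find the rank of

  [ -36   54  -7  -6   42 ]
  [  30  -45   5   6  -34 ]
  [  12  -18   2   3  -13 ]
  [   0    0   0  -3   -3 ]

rank = 3

r1 := -1/36·r1
r2 := r2 − 30·r1
r3 := r3 − 12·r1
r2 := -6/5·r2
r3 := r3 + 1/3·r2
r3 := 5/3·r3
r4 := r4 + 3·r3
r2 := r2 + 6/5·r3
r1 := r1 − 1/6·r3
r1 := r1 − 7/36·r2
The reduced form has 3 nonzero rows.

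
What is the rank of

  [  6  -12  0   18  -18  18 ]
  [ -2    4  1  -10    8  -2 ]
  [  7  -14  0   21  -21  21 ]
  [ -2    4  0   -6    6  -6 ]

rank = 2

R1 → 1/6·R1
  [  1   -2  0    3   -3   3 ]
  [ -2    4  1  -10    8  -2 ]
  [  7  -14  0   21  -21  21 ]
  [ -2    4  0   -6    6  -6 ]
R2 → R2 + 2·R1
  [  1   -2  0   3   -3   3 ]
  [  0    0  1  -4    2   4 ]
  [  7  -14  0  21  -21  21 ]
  [ -2    4  0  -6    6  -6 ]
R3 → R3 − 7·R1
  [  1  -2  0   3  -3   3 ]
  [  0   0  1  -4   2   4 ]
  [  0   0  0   0   0   0 ]
  [ -2   4  0  -6   6  -6 ]
R4 → R4 + 2·R1
  [ 1  -2  0   3  -3  3 ]
  [ 0   0  1  -4   2  4 ]
  [ 0   0  0   0   0  0 ]
  [ 0   0  0   0   0  0 ]
The reduced form has 2 nonzero rows.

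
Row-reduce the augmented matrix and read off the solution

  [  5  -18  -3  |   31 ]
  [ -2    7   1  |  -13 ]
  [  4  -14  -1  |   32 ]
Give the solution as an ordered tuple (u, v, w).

(-1, -3, 6)

ρ1 := 1/5·ρ1
  [  1  -18/5  -3/5  |  31/5 ]
  [ -2      7     1  |   -13 ]
  [  4    -14    -1  |    32 ]
ρ2 := ρ2 + 2·ρ1
  [ 1  -18/5  -3/5  |  31/5 ]
  [ 0   -1/5  -1/5  |  -3/5 ]
  [ 4    -14    -1  |    32 ]
ρ3 := ρ3 − 4·ρ1
  [ 1  -18/5  -3/5  |  31/5 ]
  [ 0   -1/5  -1/5  |  -3/5 ]
  [ 0    2/5   7/5  |  36/5 ]
ρ2 := -5·ρ2
  [ 1  -18/5  -3/5  |  31/5 ]
  [ 0      1     1  |     3 ]
  [ 0    2/5   7/5  |  36/5 ]
ρ3 := ρ3 − 2/5·ρ2
  [ 1  -18/5  -3/5  |  31/5 ]
  [ 0      1     1  |     3 ]
  [ 0      0     1  |     6 ]
ρ2 := ρ2 − ρ3
  [ 1  -18/5  -3/5  |  31/5 ]
  [ 0      1     0  |    -3 ]
  [ 0      0     1  |     6 ]
ρ1 := ρ1 + 3/5·ρ3
  [ 1  -18/5  0  |  49/5 ]
  [ 0      1  0  |    -3 ]
  [ 0      0  1  |     6 ]
ρ1 := ρ1 + 18/5·ρ2
  [ 1  0  0  |  -1 ]
  [ 0  1  0  |  -3 ]
  [ 0  0  1  |   6 ]
Reading off the last column: u = -1, v = -3, w = 6.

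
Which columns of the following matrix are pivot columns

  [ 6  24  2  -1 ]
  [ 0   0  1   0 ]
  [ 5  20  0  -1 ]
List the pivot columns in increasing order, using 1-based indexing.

R1 ← 1/6·R1
  [ 1   4  1/3  -1/6 ]
  [ 0   0    1     0 ]
  [ 5  20    0    -1 ]
R3 ← R3 − 5·R1
  [ 1  4   1/3  -1/6 ]
  [ 0  0     1     0 ]
  [ 0  0  -5/3  -1/6 ]
R3 ← R3 + 5/3·R2
  [ 1  4  1/3  -1/6 ]
  [ 0  0    1     0 ]
  [ 0  0    0  -1/6 ]
R3 ← -6·R3
  [ 1  4  1/3  -1/6 ]
  [ 0  0    1     0 ]
  [ 0  0    0     1 ]
R1 ← R1 + 1/6·R3
  [ 1  4  1/3  0 ]
  [ 0  0    1  0 ]
  [ 0  0    0  1 ]
R1 ← R1 − 1/3·R2
  [ 1  4  0  0 ]
  [ 0  0  1  0 ]
  [ 0  0  0  1 ]
Pivot columns are the columns containing a leading 1.

1, 3, 4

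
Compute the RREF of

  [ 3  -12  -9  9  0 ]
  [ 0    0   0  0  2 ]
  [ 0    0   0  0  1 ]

[[1, -4, -3, 3, 0], [0, 0, 0, 0, 1], [0, 0, 0, 0, 0]]

ρ1 → 1/3·ρ1
  [ 1  -4  -3  3  0 ]
  [ 0   0   0  0  2 ]
  [ 0   0   0  0  1 ]
ρ2 → 1/2·ρ2
  [ 1  -4  -3  3  0 ]
  [ 0   0   0  0  1 ]
  [ 0   0   0  0  1 ]
ρ3 → ρ3 − ρ2
  [ 1  -4  -3  3  0 ]
  [ 0   0   0  0  1 ]
  [ 0   0   0  0  0 ]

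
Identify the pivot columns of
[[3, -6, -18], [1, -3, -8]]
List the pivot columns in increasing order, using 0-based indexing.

0, 1

ρ1 → 1/3·ρ1
ρ2 → ρ2 − ρ1
ρ2 → -1·ρ2
ρ1 → ρ1 + 2·ρ2
Pivot columns are the columns containing a leading 1.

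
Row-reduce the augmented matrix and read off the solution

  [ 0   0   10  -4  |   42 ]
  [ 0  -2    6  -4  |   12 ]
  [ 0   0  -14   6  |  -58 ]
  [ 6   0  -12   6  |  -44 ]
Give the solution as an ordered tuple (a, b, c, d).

R1 <=> R4
  [ 6   0  -12   6  |  -44 ]
  [ 0  -2    6  -4  |   12 ]
  [ 0   0  -14   6  |  -58 ]
  [ 0   0   10  -4  |   42 ]
R1 -> 1/6·R1
  [ 1   0   -2   1  |  -22/3 ]
  [ 0  -2    6  -4  |     12 ]
  [ 0   0  -14   6  |    -58 ]
  [ 0   0   10  -4  |     42 ]
R2 -> -1/2·R2
  [ 1  0   -2   1  |  -22/3 ]
  [ 0  1   -3   2  |     -6 ]
  [ 0  0  -14   6  |    -58 ]
  [ 0  0   10  -4  |     42 ]
R3 -> -1/14·R3
  [ 1  0  -2     1  |  -22/3 ]
  [ 0  1  -3     2  |     -6 ]
  [ 0  0   1  -3/7  |   29/7 ]
  [ 0  0  10    -4  |     42 ]
R4 -> R4 − 10·R3
  [ 1  0  -2     1  |  -22/3 ]
  [ 0  1  -3     2  |     -6 ]
  [ 0  0   1  -3/7  |   29/7 ]
  [ 0  0   0   2/7  |    4/7 ]
R4 -> 7/2·R4
  [ 1  0  -2     1  |  -22/3 ]
  [ 0  1  -3     2  |     -6 ]
  [ 0  0   1  -3/7  |   29/7 ]
  [ 0  0   0     1  |      2 ]
R3 -> R3 + 3/7·R4
  [ 1  0  -2  1  |  -22/3 ]
  [ 0  1  -3  2  |     -6 ]
  [ 0  0   1  0  |      5 ]
  [ 0  0   0  1  |      2 ]
R2 -> R2 − 2·R4
  [ 1  0  -2  1  |  -22/3 ]
  [ 0  1  -3  0  |    -10 ]
  [ 0  0   1  0  |      5 ]
  [ 0  0   0  1  |      2 ]
R1 -> R1 − R4
  [ 1  0  -2  0  |  -28/3 ]
  [ 0  1  -3  0  |    -10 ]
  [ 0  0   1  0  |      5 ]
  [ 0  0   0  1  |      2 ]
R2 -> R2 + 3·R3
  [ 1  0  -2  0  |  -28/3 ]
  [ 0  1   0  0  |      5 ]
  [ 0  0   1  0  |      5 ]
  [ 0  0   0  1  |      2 ]
R1 -> R1 + 2·R3
  [ 1  0  0  0  |  2/3 ]
  [ 0  1  0  0  |    5 ]
  [ 0  0  1  0  |    5 ]
  [ 0  0  0  1  |    2 ]
Reading off the last column: a = 2/3, b = 5, c = 5, d = 2.

(2/3, 5, 5, 2)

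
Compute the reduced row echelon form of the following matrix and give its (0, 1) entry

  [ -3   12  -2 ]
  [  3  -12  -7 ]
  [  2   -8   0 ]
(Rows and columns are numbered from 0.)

-4

R1 := -1/3·R1
  [ 1   -4  2/3 ]
  [ 3  -12   -7 ]
  [ 2   -8    0 ]
R2 := R2 − 3·R1
  [ 1  -4  2/3 ]
  [ 0   0   -9 ]
  [ 2  -8    0 ]
R3 := R3 − 2·R1
  [ 1  -4   2/3 ]
  [ 0   0    -9 ]
  [ 0   0  -4/3 ]
R2 := -1/9·R2
  [ 1  -4   2/3 ]
  [ 0   0     1 ]
  [ 0   0  -4/3 ]
R3 := R3 + 4/3·R2
  [ 1  -4  2/3 ]
  [ 0   0    1 ]
  [ 0   0    0 ]
R1 := R1 − 2/3·R2
  [ 1  -4  0 ]
  [ 0   0  1 ]
  [ 0   0  0 ]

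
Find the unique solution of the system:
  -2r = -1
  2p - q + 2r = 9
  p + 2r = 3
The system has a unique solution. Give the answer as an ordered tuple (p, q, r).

(2, -4, 1/2)

Form the augmented matrix and row-reduce:
  [ 0   0  -2  |  -1 ]
  [ 2  -1   2  |   9 ]
  [ 1   0   2  |   3 ]
Swap R1 and R2.
Multiply R1 by 1/2.
Subtract R1 from R3.
Swap R2 and R3.
Multiply R2 by 2.
Multiply R3 by -1/2.
Subtract 2 times R3 from R2.
Subtract R3 from R1.
Add 1/2 times R2 to R1.
Reading off the last column: p = 2, q = -4, r = 1/2.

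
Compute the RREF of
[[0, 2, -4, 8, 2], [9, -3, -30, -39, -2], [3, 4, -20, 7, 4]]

Swap r1 and r2.
  [ 9  -3  -30  -39  -2 ]
  [ 0   2   -4    8   2 ]
  [ 3   4  -20    7   4 ]
Multiply r1 by 1/9.
  [ 1  -1/3  -10/3  -13/3  -2/9 ]
  [ 0     2     -4      8     2 ]
  [ 3     4    -20      7     4 ]
Subtract 3 times r1 from r3.
  [ 1  -1/3  -10/3  -13/3  -2/9 ]
  [ 0     2     -4      8     2 ]
  [ 0     5    -10     20  14/3 ]
Multiply r2 by 1/2.
  [ 1  -1/3  -10/3  -13/3  -2/9 ]
  [ 0     1     -2      4     1 ]
  [ 0     5    -10     20  14/3 ]
Subtract 5 times r2 from r3.
  [ 1  -1/3  -10/3  -13/3  -2/9 ]
  [ 0     1     -2      4     1 ]
  [ 0     0      0      0  -1/3 ]
Multiply r3 by -3.
  [ 1  -1/3  -10/3  -13/3  -2/9 ]
  [ 0     1     -2      4     1 ]
  [ 0     0      0      0     1 ]
Subtract r3 from r2.
  [ 1  -1/3  -10/3  -13/3  -2/9 ]
  [ 0     1     -2      4     0 ]
  [ 0     0      0      0     1 ]
Add 2/9 times r3 to r1.
  [ 1  -1/3  -10/3  -13/3  0 ]
  [ 0     1     -2      4  0 ]
  [ 0     0      0      0  1 ]
Add 1/3 times r2 to r1.
  [ 1  0  -4  -3  0 ]
  [ 0  1  -2   4  0 ]
  [ 0  0   0   0  1 ]

[[1, 0, -4, -3, 0], [0, 1, -2, 4, 0], [0, 0, 0, 0, 1]]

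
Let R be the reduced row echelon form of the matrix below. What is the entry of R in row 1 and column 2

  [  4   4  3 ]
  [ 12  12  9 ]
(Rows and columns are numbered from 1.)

1

R1 ← 1/4·R1
R2 ← R2 − 12·R1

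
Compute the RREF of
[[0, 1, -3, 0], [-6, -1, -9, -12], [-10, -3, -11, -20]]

[[1, 0, 2, 2], [0, 1, -3, 0], [0, 0, 0, 0]]

R1 <-> R2
  [  -6  -1   -9  -12 ]
  [   0   1   -3    0 ]
  [ -10  -3  -11  -20 ]
R1 ← -1/6·R1
  [   1  1/6  3/2    2 ]
  [   0    1   -3    0 ]
  [ -10   -3  -11  -20 ]
R3 ← R3 + 10·R1
  [ 1   1/6  3/2  2 ]
  [ 0     1   -3  0 ]
  [ 0  -4/3    4  0 ]
R3 ← R3 + 4/3·R2
  [ 1  1/6  3/2  2 ]
  [ 0    1   -3  0 ]
  [ 0    0    0  0 ]
R1 ← R1 − 1/6·R2
  [ 1  0   2  2 ]
  [ 0  1  -3  0 ]
  [ 0  0   0  0 ]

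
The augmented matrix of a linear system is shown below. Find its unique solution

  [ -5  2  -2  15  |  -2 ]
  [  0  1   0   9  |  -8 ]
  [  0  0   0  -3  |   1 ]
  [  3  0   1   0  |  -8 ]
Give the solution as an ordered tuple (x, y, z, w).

Multiply r1 by -1/5.
  [ 1  -2/5  2/5  -3  |  2/5 ]
  [ 0     1    0   9  |   -8 ]
  [ 0     0    0  -3  |    1 ]
  [ 3     0    1   0  |   -8 ]
Subtract 3 times r1 from r4.
  [ 1  -2/5   2/5  -3  |    2/5 ]
  [ 0     1     0   9  |     -8 ]
  [ 0     0     0  -3  |      1 ]
  [ 0   6/5  -1/5   9  |  -46/5 ]
Subtract 6/5 times r2 from r4.
  [ 1  -2/5   2/5    -3  |  2/5 ]
  [ 0     1     0     9  |   -8 ]
  [ 0     0     0    -3  |    1 ]
  [ 0     0  -1/5  -9/5  |  2/5 ]
Swap r3 and r4.
  [ 1  -2/5   2/5    -3  |  2/5 ]
  [ 0     1     0     9  |   -8 ]
  [ 0     0  -1/5  -9/5  |  2/5 ]
  [ 0     0     0    -3  |    1 ]
Multiply r3 by -5.
  [ 1  -2/5  2/5  -3  |  2/5 ]
  [ 0     1    0   9  |   -8 ]
  [ 0     0    1   9  |   -2 ]
  [ 0     0    0  -3  |    1 ]
Multiply r4 by -1/3.
  [ 1  -2/5  2/5  -3  |   2/5 ]
  [ 0     1    0   9  |    -8 ]
  [ 0     0    1   9  |    -2 ]
  [ 0     0    0   1  |  -1/3 ]
Subtract 9 times r4 from r3.
  [ 1  -2/5  2/5  -3  |   2/5 ]
  [ 0     1    0   9  |    -8 ]
  [ 0     0    1   0  |     1 ]
  [ 0     0    0   1  |  -1/3 ]
Subtract 9 times r4 from r2.
  [ 1  -2/5  2/5  -3  |   2/5 ]
  [ 0     1    0   0  |    -5 ]
  [ 0     0    1   0  |     1 ]
  [ 0     0    0   1  |  -1/3 ]
Add 3 times r4 to r1.
  [ 1  -2/5  2/5  0  |  -3/5 ]
  [ 0     1    0  0  |    -5 ]
  [ 0     0    1  0  |     1 ]
  [ 0     0    0  1  |  -1/3 ]
Subtract 2/5 times r3 from r1.
  [ 1  -2/5  0  0  |    -1 ]
  [ 0     1  0  0  |    -5 ]
  [ 0     0  1  0  |     1 ]
  [ 0     0  0  1  |  -1/3 ]
Add 2/5 times r2 to r1.
  [ 1  0  0  0  |    -3 ]
  [ 0  1  0  0  |    -5 ]
  [ 0  0  1  0  |     1 ]
  [ 0  0  0  1  |  -1/3 ]
Reading off the last column: x = -3, y = -5, z = 1, w = -1/3.

(-3, -5, 1, -1/3)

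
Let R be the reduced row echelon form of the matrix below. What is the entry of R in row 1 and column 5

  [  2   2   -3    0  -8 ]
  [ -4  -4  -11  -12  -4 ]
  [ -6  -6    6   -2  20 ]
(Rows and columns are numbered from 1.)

2

ρ1 ← 1/2·ρ1
  [  1   1  -3/2    0  -4 ]
  [ -4  -4   -11  -12  -4 ]
  [ -6  -6     6   -2  20 ]
ρ2 ← ρ2 + 4·ρ1
  [  1   1  -3/2    0   -4 ]
  [  0   0   -17  -12  -20 ]
  [ -6  -6     6   -2   20 ]
ρ3 ← ρ3 + 6·ρ1
  [ 1  1  -3/2    0   -4 ]
  [ 0  0   -17  -12  -20 ]
  [ 0  0    -3   -2   -4 ]
ρ2 ← -1/17·ρ2
  [ 1  1  -3/2      0     -4 ]
  [ 0  0     1  12/17  20/17 ]
  [ 0  0    -3     -2     -4 ]
ρ3 ← ρ3 + 3·ρ2
  [ 1  1  -3/2      0     -4 ]
  [ 0  0     1  12/17  20/17 ]
  [ 0  0     0   2/17  -8/17 ]
ρ3 ← 17/2·ρ3
  [ 1  1  -3/2      0     -4 ]
  [ 0  0     1  12/17  20/17 ]
  [ 0  0     0      1     -4 ]
ρ2 ← ρ2 − 12/17·ρ3
  [ 1  1  -3/2  0  -4 ]
  [ 0  0     1  0   4 ]
  [ 0  0     0  1  -4 ]
ρ1 ← ρ1 + 3/2·ρ2
  [ 1  1  0  0   2 ]
  [ 0  0  1  0   4 ]
  [ 0  0  0  1  -4 ]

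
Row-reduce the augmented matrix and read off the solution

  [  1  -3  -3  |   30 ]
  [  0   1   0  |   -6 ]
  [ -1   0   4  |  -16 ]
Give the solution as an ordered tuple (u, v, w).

(0, -6, -4)

Add ρ1 to ρ3.
  [ 1  -3  -3  |  30 ]
  [ 0   1   0  |  -6 ]
  [ 0  -3   1  |  14 ]
Add 3 times ρ2 to ρ3.
  [ 1  -3  -3  |  30 ]
  [ 0   1   0  |  -6 ]
  [ 0   0   1  |  -4 ]
Add 3 times ρ3 to ρ1.
  [ 1  -3  0  |  18 ]
  [ 0   1  0  |  -6 ]
  [ 0   0  1  |  -4 ]
Add 3 times ρ2 to ρ1.
  [ 1  0  0  |   0 ]
  [ 0  1  0  |  -6 ]
  [ 0  0  1  |  -4 ]
Reading off the last column: u = 0, v = -6, w = -4.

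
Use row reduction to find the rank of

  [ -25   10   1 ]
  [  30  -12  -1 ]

rank = 2

Multiply R1 by -1/25.
  [  1  -2/5  -1/25 ]
  [ 30   -12     -1 ]
Subtract 30 times R1 from R2.
  [ 1  -2/5  -1/25 ]
  [ 0     0    1/5 ]
Multiply R2 by 5.
  [ 1  -2/5  -1/25 ]
  [ 0     0      1 ]
Add 1/25 times R2 to R1.
  [ 1  -2/5  0 ]
  [ 0     0  1 ]
The reduced form has 2 nonzero rows.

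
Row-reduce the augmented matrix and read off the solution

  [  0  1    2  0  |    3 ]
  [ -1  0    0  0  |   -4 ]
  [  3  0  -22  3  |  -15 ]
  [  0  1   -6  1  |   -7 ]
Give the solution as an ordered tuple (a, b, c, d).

Swap r1 and r2.
  [ -1  0    0  0  |   -4 ]
  [  0  1    2  0  |    3 ]
  [  3  0  -22  3  |  -15 ]
  [  0  1   -6  1  |   -7 ]
Multiply r1 by -1.
  [ 1  0    0  0  |    4 ]
  [ 0  1    2  0  |    3 ]
  [ 3  0  -22  3  |  -15 ]
  [ 0  1   -6  1  |   -7 ]
Subtract 3 times r1 from r3.
  [ 1  0    0  0  |    4 ]
  [ 0  1    2  0  |    3 ]
  [ 0  0  -22  3  |  -27 ]
  [ 0  1   -6  1  |   -7 ]
Subtract r2 from r4.
  [ 1  0    0  0  |    4 ]
  [ 0  1    2  0  |    3 ]
  [ 0  0  -22  3  |  -27 ]
  [ 0  0   -8  1  |  -10 ]
Multiply r3 by -1/22.
  [ 1  0   0      0  |      4 ]
  [ 0  1   2      0  |      3 ]
  [ 0  0   1  -3/22  |  27/22 ]
  [ 0  0  -8      1  |    -10 ]
Add 8 times r3 to r4.
  [ 1  0  0      0  |      4 ]
  [ 0  1  2      0  |      3 ]
  [ 0  0  1  -3/22  |  27/22 ]
  [ 0  0  0  -1/11  |  -2/11 ]
Multiply r4 by -11.
  [ 1  0  0      0  |      4 ]
  [ 0  1  2      0  |      3 ]
  [ 0  0  1  -3/22  |  27/22 ]
  [ 0  0  0      1  |      2 ]
Add 3/22 times r4 to r3.
  [ 1  0  0  0  |    4 ]
  [ 0  1  2  0  |    3 ]
  [ 0  0  1  0  |  3/2 ]
  [ 0  0  0  1  |    2 ]
Subtract 2 times r3 from r2.
  [ 1  0  0  0  |    4 ]
  [ 0  1  0  0  |    0 ]
  [ 0  0  1  0  |  3/2 ]
  [ 0  0  0  1  |    2 ]
Reading off the last column: a = 4, b = 0, c = 3/2, d = 2.

(4, 0, 3/2, 2)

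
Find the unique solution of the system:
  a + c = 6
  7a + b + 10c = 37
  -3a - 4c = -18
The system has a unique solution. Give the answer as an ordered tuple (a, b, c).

Form the augmented matrix and row-reduce:
  [  1  0   1  |    6 ]
  [  7  1  10  |   37 ]
  [ -3  0  -4  |  -18 ]
R2 ← R2 − 7·R1
  [  1  0   1  |    6 ]
  [  0  1   3  |   -5 ]
  [ -3  0  -4  |  -18 ]
R3 ← R3 + 3·R1
  [ 1  0   1  |   6 ]
  [ 0  1   3  |  -5 ]
  [ 0  0  -1  |   0 ]
R3 ← -1·R3
  [ 1  0  1  |   6 ]
  [ 0  1  3  |  -5 ]
  [ 0  0  1  |   0 ]
R2 ← R2 − 3·R3
  [ 1  0  1  |   6 ]
  [ 0  1  0  |  -5 ]
  [ 0  0  1  |   0 ]
R1 ← R1 − R3
  [ 1  0  0  |   6 ]
  [ 0  1  0  |  -5 ]
  [ 0  0  1  |   0 ]
Reading off the last column: a = 6, b = -5, c = 0.

(6, -5, 0)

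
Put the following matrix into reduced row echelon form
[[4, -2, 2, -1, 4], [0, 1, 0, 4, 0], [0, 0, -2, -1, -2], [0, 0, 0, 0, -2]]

Multiply ρ1 by 1/4.
  [ 1  -1/2  1/2  -1/4   1 ]
  [ 0     1    0     4   0 ]
  [ 0     0   -2    -1  -2 ]
  [ 0     0    0     0  -2 ]
Multiply ρ3 by -1/2.
  [ 1  -1/2  1/2  -1/4   1 ]
  [ 0     1    0     4   0 ]
  [ 0     0    1   1/2   1 ]
  [ 0     0    0     0  -2 ]
Multiply ρ4 by -1/2.
  [ 1  -1/2  1/2  -1/4  1 ]
  [ 0     1    0     4  0 ]
  [ 0     0    1   1/2  1 ]
  [ 0     0    0     0  1 ]
Subtract ρ4 from ρ3.
  [ 1  -1/2  1/2  -1/4  1 ]
  [ 0     1    0     4  0 ]
  [ 0     0    1   1/2  0 ]
  [ 0     0    0     0  1 ]
Subtract ρ4 from ρ1.
  [ 1  -1/2  1/2  -1/4  0 ]
  [ 0     1    0     4  0 ]
  [ 0     0    1   1/2  0 ]
  [ 0     0    0     0  1 ]
Subtract 1/2 times ρ3 from ρ1.
  [ 1  -1/2  0  -1/2  0 ]
  [ 0     1  0     4  0 ]
  [ 0     0  1   1/2  0 ]
  [ 0     0  0     0  1 ]
Add 1/2 times ρ2 to ρ1.
  [ 1  0  0  3/2  0 ]
  [ 0  1  0    4  0 ]
  [ 0  0  1  1/2  0 ]
  [ 0  0  0    0  1 ]

[[1, 0, 0, 3/2, 0], [0, 1, 0, 4, 0], [0, 0, 1, 1/2, 0], [0, 0, 0, 0, 1]]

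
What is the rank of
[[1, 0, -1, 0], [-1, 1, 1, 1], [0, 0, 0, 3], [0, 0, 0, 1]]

ρ2 := ρ2 + ρ1
  [ 1  0  -1  0 ]
  [ 0  1   0  1 ]
  [ 0  0   0  3 ]
  [ 0  0   0  1 ]
ρ3 := 1/3·ρ3
  [ 1  0  -1  0 ]
  [ 0  1   0  1 ]
  [ 0  0   0  1 ]
  [ 0  0   0  1 ]
ρ4 := ρ4 − ρ3
  [ 1  0  -1  0 ]
  [ 0  1   0  1 ]
  [ 0  0   0  1 ]
  [ 0  0   0  0 ]
ρ2 := ρ2 − ρ3
  [ 1  0  -1  0 ]
  [ 0  1   0  0 ]
  [ 0  0   0  1 ]
  [ 0  0   0  0 ]
The reduced form has 3 nonzero rows.

rank = 3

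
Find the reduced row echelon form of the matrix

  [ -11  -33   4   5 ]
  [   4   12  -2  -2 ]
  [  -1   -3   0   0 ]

[[1, 3, 0, 0], [0, 0, 1, 0], [0, 0, 0, 1]]

ρ1 ← -1/11·ρ1
  [  1   3  -4/11  -5/11 ]
  [  4  12     -2     -2 ]
  [ -1  -3      0      0 ]
ρ2 ← ρ2 − 4·ρ1
  [  1   3  -4/11  -5/11 ]
  [  0   0  -6/11  -2/11 ]
  [ -1  -3      0      0 ]
ρ3 ← ρ3 + ρ1
  [ 1  3  -4/11  -5/11 ]
  [ 0  0  -6/11  -2/11 ]
  [ 0  0  -4/11  -5/11 ]
ρ2 ← -11/6·ρ2
  [ 1  3  -4/11  -5/11 ]
  [ 0  0      1    1/3 ]
  [ 0  0  -4/11  -5/11 ]
ρ3 ← ρ3 + 4/11·ρ2
  [ 1  3  -4/11  -5/11 ]
  [ 0  0      1    1/3 ]
  [ 0  0      0   -1/3 ]
ρ3 ← -3·ρ3
  [ 1  3  -4/11  -5/11 ]
  [ 0  0      1    1/3 ]
  [ 0  0      0      1 ]
ρ2 ← ρ2 − 1/3·ρ3
  [ 1  3  -4/11  -5/11 ]
  [ 0  0      1      0 ]
  [ 0  0      0      1 ]
ρ1 ← ρ1 + 5/11·ρ3
  [ 1  3  -4/11  0 ]
  [ 0  0      1  0 ]
  [ 0  0      0  1 ]
ρ1 ← ρ1 + 4/11·ρ2
  [ 1  3  0  0 ]
  [ 0  0  1  0 ]
  [ 0  0  0  1 ]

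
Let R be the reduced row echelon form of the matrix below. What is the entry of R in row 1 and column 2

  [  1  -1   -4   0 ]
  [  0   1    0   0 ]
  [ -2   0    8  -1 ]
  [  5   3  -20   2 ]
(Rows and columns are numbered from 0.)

0

Add 2 times ρ1 to ρ3.
  [ 1  -1   -4   0 ]
  [ 0   1    0   0 ]
  [ 0  -2    0  -1 ]
  [ 5   3  -20   2 ]
Subtract 5 times ρ1 from ρ4.
  [ 1  -1  -4   0 ]
  [ 0   1   0   0 ]
  [ 0  -2   0  -1 ]
  [ 0   8   0   2 ]
Add 2 times ρ2 to ρ3.
  [ 1  -1  -4   0 ]
  [ 0   1   0   0 ]
  [ 0   0   0  -1 ]
  [ 0   8   0   2 ]
Subtract 8 times ρ2 from ρ4.
  [ 1  -1  -4   0 ]
  [ 0   1   0   0 ]
  [ 0   0   0  -1 ]
  [ 0   0   0   2 ]
Multiply ρ3 by -1.
  [ 1  -1  -4  0 ]
  [ 0   1   0  0 ]
  [ 0   0   0  1 ]
  [ 0   0   0  2 ]
Subtract 2 times ρ3 from ρ4.
  [ 1  -1  -4  0 ]
  [ 0   1   0  0 ]
  [ 0   0   0  1 ]
  [ 0   0   0  0 ]
Add ρ2 to ρ1.
  [ 1  0  -4  0 ]
  [ 0  1   0  0 ]
  [ 0  0   0  1 ]
  [ 0  0   0  0 ]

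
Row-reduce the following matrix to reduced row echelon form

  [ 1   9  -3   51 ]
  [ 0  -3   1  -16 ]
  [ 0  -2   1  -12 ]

[[1, 0, 0, 3], [0, 1, 0, 4], [0, 0, 1, -4]]

Multiply r2 by -1/3.
Add 2 times r2 to r3.
Multiply r3 by 3.
Add 1/3 times r3 to r2.
Add 3 times r3 to r1.
Subtract 9 times r2 from r1.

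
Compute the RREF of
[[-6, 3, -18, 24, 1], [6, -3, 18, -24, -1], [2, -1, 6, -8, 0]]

[[1, -1/2, 3, -4, 0], [0, 0, 0, 0, 1], [0, 0, 0, 0, 0]]

Multiply ρ1 by -1/6.
  [ 1  -1/2   3   -4  -1/6 ]
  [ 6    -3  18  -24    -1 ]
  [ 2    -1   6   -8     0 ]
Subtract 6 times ρ1 from ρ2.
  [ 1  -1/2  3  -4  -1/6 ]
  [ 0     0  0   0     0 ]
  [ 2    -1  6  -8     0 ]
Subtract 2 times ρ1 from ρ3.
  [ 1  -1/2  3  -4  -1/6 ]
  [ 0     0  0   0     0 ]
  [ 0     0  0   0   1/3 ]
Swap ρ2 and ρ3.
  [ 1  -1/2  3  -4  -1/6 ]
  [ 0     0  0   0   1/3 ]
  [ 0     0  0   0     0 ]
Multiply ρ2 by 3.
  [ 1  -1/2  3  -4  -1/6 ]
  [ 0     0  0   0     1 ]
  [ 0     0  0   0     0 ]
Add 1/6 times ρ2 to ρ1.
  [ 1  -1/2  3  -4  0 ]
  [ 0     0  0   0  1 ]
  [ 0     0  0   0  0 ]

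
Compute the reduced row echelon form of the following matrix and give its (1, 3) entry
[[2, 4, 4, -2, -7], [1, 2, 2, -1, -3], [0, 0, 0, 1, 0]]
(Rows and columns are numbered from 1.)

2

r1 ← 1/2·r1
  [ 1  2  2  -1  -7/2 ]
  [ 1  2  2  -1    -3 ]
  [ 0  0  0   1     0 ]
r2 ← r2 − r1
  [ 1  2  2  -1  -7/2 ]
  [ 0  0  0   0   1/2 ]
  [ 0  0  0   1     0 ]
r2 ↔ r3
  [ 1  2  2  -1  -7/2 ]
  [ 0  0  0   1     0 ]
  [ 0  0  0   0   1/2 ]
r3 ← 2·r3
  [ 1  2  2  -1  -7/2 ]
  [ 0  0  0   1     0 ]
  [ 0  0  0   0     1 ]
r1 ← r1 + 7/2·r3
  [ 1  2  2  -1  0 ]
  [ 0  0  0   1  0 ]
  [ 0  0  0   0  1 ]
r1 ← r1 + r2
  [ 1  2  2  0  0 ]
  [ 0  0  0  1  0 ]
  [ 0  0  0  0  1 ]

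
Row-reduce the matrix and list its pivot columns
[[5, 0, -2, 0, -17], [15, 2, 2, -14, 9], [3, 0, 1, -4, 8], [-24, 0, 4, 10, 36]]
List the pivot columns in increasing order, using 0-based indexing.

0, 1, 2, 3

R1 ← 1/5·R1
  [   1  0  -2/5    0  -17/5 ]
  [  15  2     2  -14      9 ]
  [   3  0     1   -4      8 ]
  [ -24  0     4   10     36 ]
R2 ← R2 − 15·R1
  [   1  0  -2/5    0  -17/5 ]
  [   0  2     8  -14     60 ]
  [   3  0     1   -4      8 ]
  [ -24  0     4   10     36 ]
R3 ← R3 − 3·R1
  [   1  0  -2/5    0  -17/5 ]
  [   0  2     8  -14     60 ]
  [   0  0  11/5   -4   91/5 ]
  [ -24  0     4   10     36 ]
R4 ← R4 + 24·R1
  [ 1  0   -2/5    0   -17/5 ]
  [ 0  2      8  -14      60 ]
  [ 0  0   11/5   -4    91/5 ]
  [ 0  0  -28/5   10  -228/5 ]
R2 ← 1/2·R2
  [ 1  0   -2/5   0   -17/5 ]
  [ 0  1      4  -7      30 ]
  [ 0  0   11/5  -4    91/5 ]
  [ 0  0  -28/5  10  -228/5 ]
R3 ← 5/11·R3
  [ 1  0   -2/5       0   -17/5 ]
  [ 0  1      4      -7      30 ]
  [ 0  0      1  -20/11   91/11 ]
  [ 0  0  -28/5      10  -228/5 ]
R4 ← R4 + 28/5·R3
  [ 1  0  -2/5       0  -17/5 ]
  [ 0  1     4      -7     30 ]
  [ 0  0     1  -20/11  91/11 ]
  [ 0  0     0   -2/11   8/11 ]
R4 ← -11/2·R4
  [ 1  0  -2/5       0  -17/5 ]
  [ 0  1     4      -7     30 ]
  [ 0  0     1  -20/11  91/11 ]
  [ 0  0     0       1     -4 ]
R3 ← R3 + 20/11·R4
  [ 1  0  -2/5   0  -17/5 ]
  [ 0  1     4  -7     30 ]
  [ 0  0     1   0      1 ]
  [ 0  0     0   1     -4 ]
R2 ← R2 + 7·R4
  [ 1  0  -2/5  0  -17/5 ]
  [ 0  1     4  0      2 ]
  [ 0  0     1  0      1 ]
  [ 0  0     0  1     -4 ]
R2 ← R2 − 4·R3
  [ 1  0  -2/5  0  -17/5 ]
  [ 0  1     0  0     -2 ]
  [ 0  0     1  0      1 ]
  [ 0  0     0  1     -4 ]
R1 ← R1 + 2/5·R3
  [ 1  0  0  0  -3 ]
  [ 0  1  0  0  -2 ]
  [ 0  0  1  0   1 ]
  [ 0  0  0  1  -4 ]
Pivot columns are the columns containing a leading 1.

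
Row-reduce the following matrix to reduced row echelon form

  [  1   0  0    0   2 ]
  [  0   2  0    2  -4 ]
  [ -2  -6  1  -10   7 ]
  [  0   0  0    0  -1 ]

[[1, 0, 0, 0, 0], [0, 1, 0, 1, 0], [0, 0, 1, -4, 0], [0, 0, 0, 0, 1]]

R3 ← R3 + 2·R1
  [ 1   0  0    0   2 ]
  [ 0   2  0    2  -4 ]
  [ 0  -6  1  -10  11 ]
  [ 0   0  0    0  -1 ]
R2 ← 1/2·R2
  [ 1   0  0    0   2 ]
  [ 0   1  0    1  -2 ]
  [ 0  -6  1  -10  11 ]
  [ 0   0  0    0  -1 ]
R3 ← R3 + 6·R2
  [ 1  0  0   0   2 ]
  [ 0  1  0   1  -2 ]
  [ 0  0  1  -4  -1 ]
  [ 0  0  0   0  -1 ]
R4 ← -1·R4
  [ 1  0  0   0   2 ]
  [ 0  1  0   1  -2 ]
  [ 0  0  1  -4  -1 ]
  [ 0  0  0   0   1 ]
R3 ← R3 + R4
  [ 1  0  0   0   2 ]
  [ 0  1  0   1  -2 ]
  [ 0  0  1  -4   0 ]
  [ 0  0  0   0   1 ]
R2 ← R2 + 2·R4
  [ 1  0  0   0  2 ]
  [ 0  1  0   1  0 ]
  [ 0  0  1  -4  0 ]
  [ 0  0  0   0  1 ]
R1 ← R1 − 2·R4
  [ 1  0  0   0  0 ]
  [ 0  1  0   1  0 ]
  [ 0  0  1  -4  0 ]
  [ 0  0  0   0  1 ]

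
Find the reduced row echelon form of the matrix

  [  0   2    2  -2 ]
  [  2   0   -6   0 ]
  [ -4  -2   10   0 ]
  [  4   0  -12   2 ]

[[1, 0, -3, 0], [0, 1, 1, 0], [0, 0, 0, 1], [0, 0, 0, 0]]

ρ1 <=> ρ2
  [  2   0   -6   0 ]
  [  0   2    2  -2 ]
  [ -4  -2   10   0 ]
  [  4   0  -12   2 ]
ρ1 ← 1/2·ρ1
  [  1   0   -3   0 ]
  [  0   2    2  -2 ]
  [ -4  -2   10   0 ]
  [  4   0  -12   2 ]
ρ3 ← ρ3 + 4·ρ1
  [ 1   0   -3   0 ]
  [ 0   2    2  -2 ]
  [ 0  -2   -2   0 ]
  [ 4   0  -12   2 ]
ρ4 ← ρ4 − 4·ρ1
  [ 1   0  -3   0 ]
  [ 0   2   2  -2 ]
  [ 0  -2  -2   0 ]
  [ 0   0   0   2 ]
ρ2 ← 1/2·ρ2
  [ 1   0  -3   0 ]
  [ 0   1   1  -1 ]
  [ 0  -2  -2   0 ]
  [ 0   0   0   2 ]
ρ3 ← ρ3 + 2·ρ2
  [ 1  0  -3   0 ]
  [ 0  1   1  -1 ]
  [ 0  0   0  -2 ]
  [ 0  0   0   2 ]
ρ3 ← -1/2·ρ3
  [ 1  0  -3   0 ]
  [ 0  1   1  -1 ]
  [ 0  0   0   1 ]
  [ 0  0   0   2 ]
ρ4 ← ρ4 − 2·ρ3
  [ 1  0  -3   0 ]
  [ 0  1   1  -1 ]
  [ 0  0   0   1 ]
  [ 0  0   0   0 ]
ρ2 ← ρ2 + ρ3
  [ 1  0  -3  0 ]
  [ 0  1   1  0 ]
  [ 0  0   0  1 ]
  [ 0  0   0  0 ]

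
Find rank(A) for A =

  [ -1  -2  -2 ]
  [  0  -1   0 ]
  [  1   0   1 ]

R1 ← -1·R1
R3 ← R3 − R1
R2 ← -1·R2
R3 ← R3 + 2·R2
R3 ← -1·R3
R1 ← R1 − 2·R3
R1 ← R1 − 2·R2
The reduced form has 3 nonzero rows.

rank = 3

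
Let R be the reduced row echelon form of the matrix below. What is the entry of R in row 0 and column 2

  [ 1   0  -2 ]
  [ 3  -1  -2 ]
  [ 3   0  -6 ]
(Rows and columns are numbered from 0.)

-2

R2 -> R2 − 3·R1
  [ 1   0  -2 ]
  [ 0  -1   4 ]
  [ 3   0  -6 ]
R3 -> R3 − 3·R1
  [ 1   0  -2 ]
  [ 0  -1   4 ]
  [ 0   0   0 ]
R2 -> -1·R2
  [ 1  0  -2 ]
  [ 0  1  -4 ]
  [ 0  0   0 ]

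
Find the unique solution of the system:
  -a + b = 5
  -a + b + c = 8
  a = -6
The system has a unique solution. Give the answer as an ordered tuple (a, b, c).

(-6, -1, 3)

Form the augmented matrix and row-reduce:
  [ -1  1  0  |   5 ]
  [ -1  1  1  |   8 ]
  [  1  0  0  |  -6 ]
ρ1 -> -1·ρ1
ρ2 -> ρ2 + ρ1
ρ3 -> ρ3 − ρ1
ρ2 ↔ ρ3
ρ1 -> ρ1 + ρ2
Reading off the last column: a = -6, b = -1, c = 3.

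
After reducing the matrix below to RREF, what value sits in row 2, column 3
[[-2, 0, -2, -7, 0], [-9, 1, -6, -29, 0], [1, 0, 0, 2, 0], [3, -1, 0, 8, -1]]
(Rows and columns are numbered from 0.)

3/2

R1 → -1/2·R1
  [  1   0   1  7/2   0 ]
  [ -9   1  -6  -29   0 ]
  [  1   0   0    2   0 ]
  [  3  -1   0    8  -1 ]
R2 → R2 + 9·R1
  [ 1   0  1  7/2   0 ]
  [ 0   1  3  5/2   0 ]
  [ 1   0  0    2   0 ]
  [ 3  -1  0    8  -1 ]
R3 → R3 − R1
  [ 1   0   1   7/2   0 ]
  [ 0   1   3   5/2   0 ]
  [ 0   0  -1  -3/2   0 ]
  [ 3  -1   0     8  -1 ]
R4 → R4 − 3·R1
  [ 1   0   1   7/2   0 ]
  [ 0   1   3   5/2   0 ]
  [ 0   0  -1  -3/2   0 ]
  [ 0  -1  -3  -5/2  -1 ]
R4 → R4 + R2
  [ 1  0   1   7/2   0 ]
  [ 0  1   3   5/2   0 ]
  [ 0  0  -1  -3/2   0 ]
  [ 0  0   0     0  -1 ]
R3 → -1·R3
  [ 1  0  1  7/2   0 ]
  [ 0  1  3  5/2   0 ]
  [ 0  0  1  3/2   0 ]
  [ 0  0  0    0  -1 ]
R4 → -1·R4
  [ 1  0  1  7/2  0 ]
  [ 0  1  3  5/2  0 ]
  [ 0  0  1  3/2  0 ]
  [ 0  0  0    0  1 ]
R2 → R2 − 3·R3
  [ 1  0  1  7/2  0 ]
  [ 0  1  0   -2  0 ]
  [ 0  0  1  3/2  0 ]
  [ 0  0  0    0  1 ]
R1 → R1 − R3
  [ 1  0  0    2  0 ]
  [ 0  1  0   -2  0 ]
  [ 0  0  1  3/2  0 ]
  [ 0  0  0    0  1 ]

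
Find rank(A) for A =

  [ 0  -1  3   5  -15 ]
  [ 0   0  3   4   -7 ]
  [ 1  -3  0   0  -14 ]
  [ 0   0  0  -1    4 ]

rank = 4

r1 ↔ r3
  [ 1  -3  0   0  -14 ]
  [ 0   0  3   4   -7 ]
  [ 0  -1  3   5  -15 ]
  [ 0   0  0  -1    4 ]
r2 ↔ r3
  [ 1  -3  0   0  -14 ]
  [ 0  -1  3   5  -15 ]
  [ 0   0  3   4   -7 ]
  [ 0   0  0  -1    4 ]
r2 → -1·r2
  [ 1  -3   0   0  -14 ]
  [ 0   1  -3  -5   15 ]
  [ 0   0   3   4   -7 ]
  [ 0   0   0  -1    4 ]
r3 → 1/3·r3
  [ 1  -3   0    0   -14 ]
  [ 0   1  -3   -5    15 ]
  [ 0   0   1  4/3  -7/3 ]
  [ 0   0   0   -1     4 ]
r4 → -1·r4
  [ 1  -3   0    0   -14 ]
  [ 0   1  -3   -5    15 ]
  [ 0   0   1  4/3  -7/3 ]
  [ 0   0   0    1    -4 ]
r3 → r3 − 4/3·r4
  [ 1  -3   0   0  -14 ]
  [ 0   1  -3  -5   15 ]
  [ 0   0   1   0    3 ]
  [ 0   0   0   1   -4 ]
r2 → r2 + 5·r4
  [ 1  -3   0  0  -14 ]
  [ 0   1  -3  0   -5 ]
  [ 0   0   1  0    3 ]
  [ 0   0   0  1   -4 ]
r2 → r2 + 3·r3
  [ 1  -3  0  0  -14 ]
  [ 0   1  0  0    4 ]
  [ 0   0  1  0    3 ]
  [ 0   0  0  1   -4 ]
r1 → r1 + 3·r2
  [ 1  0  0  0  -2 ]
  [ 0  1  0  0   4 ]
  [ 0  0  1  0   3 ]
  [ 0  0  0  1  -4 ]
The reduced form has 4 nonzero rows.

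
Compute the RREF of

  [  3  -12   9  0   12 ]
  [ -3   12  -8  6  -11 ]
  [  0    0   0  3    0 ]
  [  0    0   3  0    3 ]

R1 ← 1/3·R1
  [  1  -4   3  0    4 ]
  [ -3  12  -8  6  -11 ]
  [  0   0   0  3    0 ]
  [  0   0   3  0    3 ]
R2 ← R2 + 3·R1
  [ 1  -4  3  0  4 ]
  [ 0   0  1  6  1 ]
  [ 0   0  0  3  0 ]
  [ 0   0  3  0  3 ]
R4 ← R4 − 3·R2
  [ 1  -4  3    0  4 ]
  [ 0   0  1    6  1 ]
  [ 0   0  0    3  0 ]
  [ 0   0  0  -18  0 ]
R3 ← 1/3·R3
  [ 1  -4  3    0  4 ]
  [ 0   0  1    6  1 ]
  [ 0   0  0    1  0 ]
  [ 0   0  0  -18  0 ]
R4 ← R4 + 18·R3
  [ 1  -4  3  0  4 ]
  [ 0   0  1  6  1 ]
  [ 0   0  0  1  0 ]
  [ 0   0  0  0  0 ]
R2 ← R2 − 6·R3
  [ 1  -4  3  0  4 ]
  [ 0   0  1  0  1 ]
  [ 0   0  0  1  0 ]
  [ 0   0  0  0  0 ]
R1 ← R1 − 3·R2
  [ 1  -4  0  0  1 ]
  [ 0   0  1  0  1 ]
  [ 0   0  0  1  0 ]
  [ 0   0  0  0  0 ]

[[1, -4, 0, 0, 1], [0, 0, 1, 0, 1], [0, 0, 0, 1, 0], [0, 0, 0, 0, 0]]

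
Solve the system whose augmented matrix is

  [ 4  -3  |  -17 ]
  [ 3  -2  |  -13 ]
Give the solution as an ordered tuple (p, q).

(-5, -1)

Multiply ρ1 by 1/4.
  [ 1  -3/4  |  -17/4 ]
  [ 3    -2  |    -13 ]
Subtract 3 times ρ1 from ρ2.
  [ 1  -3/4  |  -17/4 ]
  [ 0   1/4  |   -1/4 ]
Multiply ρ2 by 4.
  [ 1  -3/4  |  -17/4 ]
  [ 0     1  |     -1 ]
Add 3/4 times ρ2 to ρ1.
  [ 1  0  |  -5 ]
  [ 0  1  |  -1 ]
Reading off the last column: p = -5, q = -1.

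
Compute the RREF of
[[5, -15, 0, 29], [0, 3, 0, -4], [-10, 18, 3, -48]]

R1 ← 1/5·R1
  [   1  -3  0  29/5 ]
  [   0   3  0    -4 ]
  [ -10  18  3   -48 ]
R3 ← R3 + 10·R1
  [ 1   -3  0  29/5 ]
  [ 0    3  0    -4 ]
  [ 0  -12  3    10 ]
R2 ← 1/3·R2
  [ 1   -3  0  29/5 ]
  [ 0    1  0  -4/3 ]
  [ 0  -12  3    10 ]
R3 ← R3 + 12·R2
  [ 1  -3  0  29/5 ]
  [ 0   1  0  -4/3 ]
  [ 0   0  3    -6 ]
R3 ← 1/3·R3
  [ 1  -3  0  29/5 ]
  [ 0   1  0  -4/3 ]
  [ 0   0  1    -2 ]
R1 ← R1 + 3·R2
  [ 1  0  0   9/5 ]
  [ 0  1  0  -4/3 ]
  [ 0  0  1    -2 ]

[[1, 0, 0, 9/5], [0, 1, 0, -4/3], [0, 0, 1, -2]]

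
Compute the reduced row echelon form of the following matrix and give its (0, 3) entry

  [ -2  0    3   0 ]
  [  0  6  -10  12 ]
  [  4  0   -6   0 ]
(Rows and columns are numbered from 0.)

r1 := -1/2·r1
r3 := r3 − 4·r1
r2 := 1/6·r2

0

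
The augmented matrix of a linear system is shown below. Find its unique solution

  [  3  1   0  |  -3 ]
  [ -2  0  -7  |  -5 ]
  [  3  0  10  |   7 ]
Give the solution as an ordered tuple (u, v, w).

r1 -> 1/3·r1
  [  1  1/3   0  |  -1 ]
  [ -2    0  -7  |  -5 ]
  [  3    0  10  |   7 ]
r2 -> r2 + 2·r1
  [ 1  1/3   0  |  -1 ]
  [ 0  2/3  -7  |  -7 ]
  [ 3    0  10  |   7 ]
r3 -> r3 − 3·r1
  [ 1  1/3   0  |  -1 ]
  [ 0  2/3  -7  |  -7 ]
  [ 0   -1  10  |  10 ]
r2 -> 3/2·r2
  [ 1  1/3      0  |     -1 ]
  [ 0    1  -21/2  |  -21/2 ]
  [ 0   -1     10  |     10 ]
r3 -> r3 + r2
  [ 1  1/3      0  |     -1 ]
  [ 0    1  -21/2  |  -21/2 ]
  [ 0    0   -1/2  |   -1/2 ]
r3 -> -2·r3
  [ 1  1/3      0  |     -1 ]
  [ 0    1  -21/2  |  -21/2 ]
  [ 0    0      1  |      1 ]
r2 -> r2 + 21/2·r3
  [ 1  1/3  0  |  -1 ]
  [ 0    1  0  |   0 ]
  [ 0    0  1  |   1 ]
r1 -> r1 − 1/3·r2
  [ 1  0  0  |  -1 ]
  [ 0  1  0  |   0 ]
  [ 0  0  1  |   1 ]
Reading off the last column: u = -1, v = 0, w = 1.

(-1, 0, 1)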